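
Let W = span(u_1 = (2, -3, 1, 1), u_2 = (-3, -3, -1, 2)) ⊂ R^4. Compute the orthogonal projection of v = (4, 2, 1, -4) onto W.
proj_W(v) = (1373/329, 948/329, 486/329, -717/329)

Set up U = [u_1 | ... | u_2] ∈ R^(4×2). The projector onto W = col(U) is P = U (U^T U)^(-1) U^T.
Compute U^T U =
  [15, 4]
  [4, 23],
and U^T v = (-1, -27).
Solve U^T U · c = U^T v for the coefficients: c = (85/329, -401/329). The projection is proj_W(v) = U c.
Check: (v - proj_W(v)) · u_1 = 0  (should be 0).
Check: (v - proj_W(v)) · u_2 = 0  (should be 0).
Result: proj_W(v) = (1373/329, 948/329, 486/329, -717/329).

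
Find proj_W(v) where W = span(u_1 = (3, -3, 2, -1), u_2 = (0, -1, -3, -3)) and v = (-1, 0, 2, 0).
proj_W(v) = (3/23, 81/437, 452/437, 395/437)

Set up U = [u_1 | ... | u_2] ∈ R^(4×2). The projector onto W = col(U) is P = U (U^T U)^(-1) U^T.
Compute U^T U =
  [23, 0]
  [0, 19],
and U^T v = (1, -6).
Solve U^T U · c = U^T v for the coefficients: c = (1/23, -6/19). The projection is proj_W(v) = U c.
Check: (v - proj_W(v)) · u_1 = 0  (should be 0).
Check: (v - proj_W(v)) · u_2 = 0  (should be 0).
Result: proj_W(v) = (3/23, 81/437, 452/437, 395/437).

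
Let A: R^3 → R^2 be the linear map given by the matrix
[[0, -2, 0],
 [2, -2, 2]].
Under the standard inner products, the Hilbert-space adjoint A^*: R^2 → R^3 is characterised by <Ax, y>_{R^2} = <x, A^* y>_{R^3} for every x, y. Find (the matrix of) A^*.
A^* = A^T =
[[0, 2],
 [-2, -2],
 [0, 2]]

For real matrices with standard dot products, the defining identity <Ax, y> = <x, A^* y> gives (Ax)^T y = x^T (A^*) y, i.e. x^T A^T y = x^T (A^*) y. Since this holds for all x, y, we must have A^* = A^T. Therefore
A^* =
[[0, 2],
 [-2, -2],
 [0, 2]].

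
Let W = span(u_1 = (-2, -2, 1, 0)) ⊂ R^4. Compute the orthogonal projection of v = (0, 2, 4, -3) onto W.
proj_W(v) = (0, 0, 0, 0)

Set up U = [u_1 | ... | u_1] ∈ R^(4×1). The projector onto W = col(U) is P = U (U^T U)^(-1) U^T.
Compute U^T U =
  [9],
and U^T v = (0).
Solve U^T U · c = U^T v for the coefficients: c = (0). The projection is proj_W(v) = U c.
Check: (v - proj_W(v)) · u_1 = 0  (should be 0).
Result: proj_W(v) = (0, 0, 0, 0).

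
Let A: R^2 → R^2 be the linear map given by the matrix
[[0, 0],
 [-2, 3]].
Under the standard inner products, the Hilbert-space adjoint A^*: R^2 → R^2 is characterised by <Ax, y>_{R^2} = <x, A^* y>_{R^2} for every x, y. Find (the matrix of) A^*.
A^* = A^T =
[[0, -2],
 [0, 3]]

For real matrices with standard dot products, the defining identity <Ax, y> = <x, A^* y> gives (Ax)^T y = x^T (A^*) y, i.e. x^T A^T y = x^T (A^*) y. Since this holds for all x, y, we must have A^* = A^T. Therefore
A^* =
[[0, -2],
 [0, 3]].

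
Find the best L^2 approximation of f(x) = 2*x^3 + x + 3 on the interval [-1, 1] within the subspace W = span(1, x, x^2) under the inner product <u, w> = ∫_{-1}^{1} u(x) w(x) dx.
g(x) = 11*x/5 + 3

The best approximation g ∈ W is the orthogonal projection of f onto W. Writing g = a_0 + a_1 x + a_2 x^2, the coefficients solve the normal equations G · a = b where
  G_{ij} = <φ_i, φ_j> and b_i = <f, φ_i>, with φ_0 = 1, φ_1 = x, φ_2 = x^2.
G =
  [2, 0, 2/3]
  [0, 2/3, 0]
  [2/3, 0, 2/5],
b = (6, 22/15, 2).
Solving gives a_0 = 3, a_1 = 11/5, a_2 = 0, so
  g(x) = 11*x/5 + 3.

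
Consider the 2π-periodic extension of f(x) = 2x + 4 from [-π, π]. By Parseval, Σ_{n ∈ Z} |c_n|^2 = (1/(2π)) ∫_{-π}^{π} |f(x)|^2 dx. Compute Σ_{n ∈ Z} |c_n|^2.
Σ |c_n|^2 = 4π^2/3 + 16

Expand and integrate term by term over [-π, π]:
  ∫ (2x)^2 dx = 4·(2π^3/3); ∫ 2·2·(4)·x dx = 0 (odd integrand); ∫ 4^2 dx = 16·2π.
So (1/(2π)) ∫_{-π}^{π} (2x + 4)^2 dx = 4π^2/3 + 16 = 4π^2/3 + 16.
Parseval ⇒ Σ |c_n|^2 = 4π^2/3 + 16.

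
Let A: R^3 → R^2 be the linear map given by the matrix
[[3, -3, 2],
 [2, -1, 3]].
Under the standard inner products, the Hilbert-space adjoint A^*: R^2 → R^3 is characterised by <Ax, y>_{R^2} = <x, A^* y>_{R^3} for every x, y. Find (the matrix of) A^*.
A^* = A^T =
[[3, 2],
 [-3, -1],
 [2, 3]]

For real matrices with standard dot products, the defining identity <Ax, y> = <x, A^* y> gives (Ax)^T y = x^T (A^*) y, i.e. x^T A^T y = x^T (A^*) y. Since this holds for all x, y, we must have A^* = A^T. Therefore
A^* =
[[3, 2],
 [-3, -1],
 [2, 3]].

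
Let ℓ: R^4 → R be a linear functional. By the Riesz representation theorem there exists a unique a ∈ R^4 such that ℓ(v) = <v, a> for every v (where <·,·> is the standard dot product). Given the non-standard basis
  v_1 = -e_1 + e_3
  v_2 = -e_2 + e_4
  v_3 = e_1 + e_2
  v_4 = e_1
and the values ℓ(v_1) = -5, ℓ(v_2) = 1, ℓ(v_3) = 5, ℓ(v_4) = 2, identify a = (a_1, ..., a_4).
a = (2, 3, -3, 4)

Write a = (a_1, ..., a_4) in the standard basis. For each basis vector v_i, ℓ(v_i) = <v_i, a> is a linear equation in the a_j's. Collect the n equations into a matrix system V a = ℓ, where row i of V is v_i (expressed in the standard basis). Since V is invertible (lower-triangular with 1s on the diagonal, up to permutation), solve by back-substitution:
  V =
[[-1, 0, 1, 0],
 [0, -1, 0, 1],
 [1, 1, 0, 0],
 [1, 0, 0, 0]]
  V a = (-5, 1, 5, 2)
Solving gives a = (2, 3, -3, 4).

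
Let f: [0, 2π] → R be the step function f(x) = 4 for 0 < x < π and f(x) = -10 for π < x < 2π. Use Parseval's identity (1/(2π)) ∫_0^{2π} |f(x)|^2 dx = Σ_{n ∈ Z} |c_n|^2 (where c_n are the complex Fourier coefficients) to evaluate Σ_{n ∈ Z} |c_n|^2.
Σ |c_n|^2 = 58

Parseval equates the L^2 energy of f (normalised by 1/(2π)) with the ℓ^2 sum of its Fourier coefficients: (1/(2π)) ∫_0^{2π} |f|^2 = Σ |c_n|^2.
Compute the left side: (1/(2π)) [∫_0^π 4^2 dx + ∫_π^{2π} (-10)^2 dx] = (1/(2π)) · (16π + 100π) = (16 + 100)/2 = 58.
So Σ_{n ∈ Z} |c_n|^2 = 58.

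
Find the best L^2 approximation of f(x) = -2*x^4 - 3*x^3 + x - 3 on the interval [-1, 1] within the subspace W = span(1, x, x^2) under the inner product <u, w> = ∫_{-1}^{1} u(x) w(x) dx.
g(x) = -12*x^2/7 - 4*x/5 - 99/35

The best approximation g ∈ W is the orthogonal projection of f onto W. Writing g = a_0 + a_1 x + a_2 x^2, the coefficients solve the normal equations G · a = b where
  G_{ij} = <φ_i, φ_j> and b_i = <f, φ_i>, with φ_0 = 1, φ_1 = x, φ_2 = x^2.
G =
  [2, 0, 2/3]
  [0, 2/3, 0]
  [2/3, 0, 2/5],
b = (-34/5, -8/15, -18/7).
Solving gives a_0 = -99/35, a_1 = -4/5, a_2 = -12/7, so
  g(x) = -12*x^2/7 - 4*x/5 - 99/35.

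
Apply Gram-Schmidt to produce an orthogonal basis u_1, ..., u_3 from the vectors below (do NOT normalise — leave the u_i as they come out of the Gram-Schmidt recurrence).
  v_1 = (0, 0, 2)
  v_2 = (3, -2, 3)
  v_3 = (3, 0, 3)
Orthogonal basis:
  u_1 = (0, 0, 2)
  u_2 = (3, -2, 0)
  u_3 = (12/13, 18/13, 0)

Apply the Gram-Schmidt recurrence
  u_1 = v_1
  u_i = v_i − Σ_{j<i} ((v_i · u_j) / (u_j · u_j)) · u_j.

Step by step this gives:
  u_1 = (0, 0, 2)
  u_2 = (3, -2, 0)
  u_3 = (12/13, 18/13, 0)

Orthogonality check:
  u_2 · u_1 = 0 (should be 0)
  u_3 · u_1 = 0 (should be 0)
  u_3 · u_2 = 0 (should be 0)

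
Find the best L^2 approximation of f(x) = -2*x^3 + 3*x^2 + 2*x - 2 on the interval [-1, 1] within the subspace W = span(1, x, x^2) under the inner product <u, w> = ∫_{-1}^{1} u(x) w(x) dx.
g(x) = 3*x^2 + 4*x/5 - 2

The best approximation g ∈ W is the orthogonal projection of f onto W. Writing g = a_0 + a_1 x + a_2 x^2, the coefficients solve the normal equations G · a = b where
  G_{ij} = <φ_i, φ_j> and b_i = <f, φ_i>, with φ_0 = 1, φ_1 = x, φ_2 = x^2.
G =
  [2, 0, 2/3]
  [0, 2/3, 0]
  [2/3, 0, 2/5],
b = (-2, 8/15, -2/15).
Solving gives a_0 = -2, a_1 = 4/5, a_2 = 3, so
  g(x) = 3*x^2 + 4*x/5 - 2.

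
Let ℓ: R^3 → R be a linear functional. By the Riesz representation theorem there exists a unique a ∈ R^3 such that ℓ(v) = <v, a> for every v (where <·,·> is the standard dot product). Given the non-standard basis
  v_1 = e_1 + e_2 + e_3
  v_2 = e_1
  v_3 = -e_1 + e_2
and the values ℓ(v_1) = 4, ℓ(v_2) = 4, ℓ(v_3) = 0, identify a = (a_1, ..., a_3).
a = (4, 4, -4)

Write a = (a_1, ..., a_3) in the standard basis. For each basis vector v_i, ℓ(v_i) = <v_i, a> is a linear equation in the a_j's. Collect the n equations into a matrix system V a = ℓ, where row i of V is v_i (expressed in the standard basis). Since V is invertible (lower-triangular with 1s on the diagonal, up to permutation), solve by back-substitution:
  V =
[[1, 1, 1],
 [1, 0, 0],
 [-1, 1, 0]]
  V a = (4, 4, 0)
Solving gives a = (4, 4, -4).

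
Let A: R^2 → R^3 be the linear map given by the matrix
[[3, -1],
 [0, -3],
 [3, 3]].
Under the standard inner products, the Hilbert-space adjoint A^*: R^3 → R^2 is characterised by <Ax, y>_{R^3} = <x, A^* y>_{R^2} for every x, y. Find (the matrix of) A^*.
A^* = A^T =
[[3, 0, 3],
 [-1, -3, 3]]

For real matrices with standard dot products, the defining identity <Ax, y> = <x, A^* y> gives (Ax)^T y = x^T (A^*) y, i.e. x^T A^T y = x^T (A^*) y. Since this holds for all x, y, we must have A^* = A^T. Therefore
A^* =
[[3, 0, 3],
 [-1, -3, 3]].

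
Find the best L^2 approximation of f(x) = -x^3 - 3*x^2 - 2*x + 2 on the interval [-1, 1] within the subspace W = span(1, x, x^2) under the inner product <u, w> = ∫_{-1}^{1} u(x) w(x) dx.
g(x) = -3*x^2 - 13*x/5 + 2

The best approximation g ∈ W is the orthogonal projection of f onto W. Writing g = a_0 + a_1 x + a_2 x^2, the coefficients solve the normal equations G · a = b where
  G_{ij} = <φ_i, φ_j> and b_i = <f, φ_i>, with φ_0 = 1, φ_1 = x, φ_2 = x^2.
G =
  [2, 0, 2/3]
  [0, 2/3, 0]
  [2/3, 0, 2/5],
b = (2, -26/15, 2/15).
Solving gives a_0 = 2, a_1 = -13/5, a_2 = -3, so
  g(x) = -3*x^2 - 13*x/5 + 2.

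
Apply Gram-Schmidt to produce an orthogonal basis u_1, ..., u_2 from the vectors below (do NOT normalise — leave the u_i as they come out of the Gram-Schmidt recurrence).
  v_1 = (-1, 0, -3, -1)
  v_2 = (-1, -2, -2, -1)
Orthogonal basis:
  u_1 = (-1, 0, -3, -1)
  u_2 = (-3/11, -2, 2/11, -3/11)

Apply the Gram-Schmidt recurrence
  u_1 = v_1
  u_i = v_i − Σ_{j<i} ((v_i · u_j) / (u_j · u_j)) · u_j.

Step by step this gives:
  u_1 = (-1, 0, -3, -1)
  u_2 = (-3/11, -2, 2/11, -3/11)

Orthogonality check:
  u_2 · u_1 = 0 (should be 0)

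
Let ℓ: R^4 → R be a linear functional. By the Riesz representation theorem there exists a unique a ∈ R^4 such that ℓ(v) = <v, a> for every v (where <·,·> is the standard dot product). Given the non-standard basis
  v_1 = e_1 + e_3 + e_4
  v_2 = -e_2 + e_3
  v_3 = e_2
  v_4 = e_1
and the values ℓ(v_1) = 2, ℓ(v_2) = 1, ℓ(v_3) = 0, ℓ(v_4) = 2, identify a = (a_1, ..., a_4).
a = (2, 0, 1, -1)

Write a = (a_1, ..., a_4) in the standard basis. For each basis vector v_i, ℓ(v_i) = <v_i, a> is a linear equation in the a_j's. Collect the n equations into a matrix system V a = ℓ, where row i of V is v_i (expressed in the standard basis). Since V is invertible (lower-triangular with 1s on the diagonal, up to permutation), solve by back-substitution:
  V =
[[1, 0, 1, 1],
 [0, -1, 1, 0],
 [0, 1, 0, 0],
 [1, 0, 0, 0]]
  V a = (2, 1, 0, 2)
Solving gives a = (2, 0, 1, -1).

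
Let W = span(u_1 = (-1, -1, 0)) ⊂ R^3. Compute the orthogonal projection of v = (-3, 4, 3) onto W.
proj_W(v) = (1/2, 1/2, 0)

Set up U = [u_1 | ... | u_1] ∈ R^(3×1). The projector onto W = col(U) is P = U (U^T U)^(-1) U^T.
Compute U^T U =
  [2],
and U^T v = (-1).
Solve U^T U · c = U^T v for the coefficients: c = (-1/2). The projection is proj_W(v) = U c.
Check: (v - proj_W(v)) · u_1 = 0  (should be 0).
Result: proj_W(v) = (1/2, 1/2, 0).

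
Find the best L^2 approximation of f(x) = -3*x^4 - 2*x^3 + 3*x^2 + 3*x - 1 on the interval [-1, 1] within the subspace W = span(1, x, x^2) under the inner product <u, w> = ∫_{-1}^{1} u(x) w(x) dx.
g(x) = 3*x^2/7 + 9*x/5 - 26/35

The best approximation g ∈ W is the orthogonal projection of f onto W. Writing g = a_0 + a_1 x + a_2 x^2, the coefficients solve the normal equations G · a = b where
  G_{ij} = <φ_i, φ_j> and b_i = <f, φ_i>, with φ_0 = 1, φ_1 = x, φ_2 = x^2.
G =
  [2, 0, 2/3]
  [0, 2/3, 0]
  [2/3, 0, 2/5],
b = (-6/5, 6/5, -34/105).
Solving gives a_0 = -26/35, a_1 = 9/5, a_2 = 3/7, so
  g(x) = 3*x^2/7 + 9*x/5 - 26/35.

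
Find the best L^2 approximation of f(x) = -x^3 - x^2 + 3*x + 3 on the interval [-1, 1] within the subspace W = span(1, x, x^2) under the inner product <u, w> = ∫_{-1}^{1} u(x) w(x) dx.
g(x) = -x^2 + 12*x/5 + 3

The best approximation g ∈ W is the orthogonal projection of f onto W. Writing g = a_0 + a_1 x + a_2 x^2, the coefficients solve the normal equations G · a = b where
  G_{ij} = <φ_i, φ_j> and b_i = <f, φ_i>, with φ_0 = 1, φ_1 = x, φ_2 = x^2.
G =
  [2, 0, 2/3]
  [0, 2/3, 0]
  [2/3, 0, 2/5],
b = (16/3, 8/5, 8/5).
Solving gives a_0 = 3, a_1 = 12/5, a_2 = -1, so
  g(x) = -x^2 + 12*x/5 + 3.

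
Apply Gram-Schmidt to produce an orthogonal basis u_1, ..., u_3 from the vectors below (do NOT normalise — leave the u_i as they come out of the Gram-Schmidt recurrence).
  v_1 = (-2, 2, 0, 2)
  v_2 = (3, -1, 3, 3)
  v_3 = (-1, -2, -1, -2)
Orthogonal basis:
  u_1 = (-2, 2, 0, 2)
  u_2 = (8/3, -2/3, 3, 10/3)
  u_3 = (-78/83, -105/83, 16/83, 27/83)

Apply the Gram-Schmidt recurrence
  u_1 = v_1
  u_i = v_i − Σ_{j<i} ((v_i · u_j) / (u_j · u_j)) · u_j.

Step by step this gives:
  u_1 = (-2, 2, 0, 2)
  u_2 = (8/3, -2/3, 3, 10/3)
  u_3 = (-78/83, -105/83, 16/83, 27/83)

Orthogonality check:
  u_2 · u_1 = 0 (should be 0)
  u_3 · u_1 = 0 (should be 0)
  u_3 · u_2 = 0 (should be 0)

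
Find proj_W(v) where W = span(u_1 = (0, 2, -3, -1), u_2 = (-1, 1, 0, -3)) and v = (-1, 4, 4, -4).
proj_W(v) = (-238/129, 68/129, 85/43, -629/129)

Set up U = [u_1 | ... | u_2] ∈ R^(4×2). The projector onto W = col(U) is P = U (U^T U)^(-1) U^T.
Compute U^T U =
  [14, 5]
  [5, 11],
and U^T v = (0, 17).
Solve U^T U · c = U^T v for the coefficients: c = (-85/129, 238/129). The projection is proj_W(v) = U c.
Check: (v - proj_W(v)) · u_1 = 0  (should be 0).
Check: (v - proj_W(v)) · u_2 = 0  (should be 0).
Result: proj_W(v) = (-238/129, 68/129, 85/43, -629/129).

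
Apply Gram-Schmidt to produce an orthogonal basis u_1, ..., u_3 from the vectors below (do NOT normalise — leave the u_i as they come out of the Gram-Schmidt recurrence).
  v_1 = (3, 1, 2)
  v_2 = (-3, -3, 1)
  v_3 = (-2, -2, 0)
Orthogonal basis:
  u_1 = (3, 1, 2)
  u_2 = (-6/7, -16/7, 17/7)
  u_3 = (14/83, -18/83, -12/83)

Apply the Gram-Schmidt recurrence
  u_1 = v_1
  u_i = v_i − Σ_{j<i} ((v_i · u_j) / (u_j · u_j)) · u_j.

Step by step this gives:
  u_1 = (3, 1, 2)
  u_2 = (-6/7, -16/7, 17/7)
  u_3 = (14/83, -18/83, -12/83)

Orthogonality check:
  u_2 · u_1 = 0 (should be 0)
  u_3 · u_1 = 0 (should be 0)
  u_3 · u_2 = 0 (should be 0)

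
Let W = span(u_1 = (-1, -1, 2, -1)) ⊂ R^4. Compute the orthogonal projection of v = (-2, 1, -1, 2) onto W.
proj_W(v) = (3/7, 3/7, -6/7, 3/7)

Set up U = [u_1 | ... | u_1] ∈ R^(4×1). The projector onto W = col(U) is P = U (U^T U)^(-1) U^T.
Compute U^T U =
  [7],
and U^T v = (-3).
Solve U^T U · c = U^T v for the coefficients: c = (-3/7). The projection is proj_W(v) = U c.
Check: (v - proj_W(v)) · u_1 = 0  (should be 0).
Result: proj_W(v) = (3/7, 3/7, -6/7, 3/7).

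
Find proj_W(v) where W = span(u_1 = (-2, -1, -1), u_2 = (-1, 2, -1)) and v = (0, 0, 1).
proj_W(v) = (3/7, -1/7, 2/7)

Set up U = [u_1 | ... | u_2] ∈ R^(3×2). The projector onto W = col(U) is P = U (U^T U)^(-1) U^T.
Compute U^T U =
  [6, 1]
  [1, 6],
and U^T v = (-1, -1).
Solve U^T U · c = U^T v for the coefficients: c = (-1/7, -1/7). The projection is proj_W(v) = U c.
Check: (v - proj_W(v)) · u_1 = 0  (should be 0).
Check: (v - proj_W(v)) · u_2 = 0  (should be 0).
Result: proj_W(v) = (3/7, -1/7, 2/7).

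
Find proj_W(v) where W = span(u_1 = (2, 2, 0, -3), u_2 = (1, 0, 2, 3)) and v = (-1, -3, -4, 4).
proj_W(v) = (-607/189, -74/27, -178/189, 170/63)

Set up U = [u_1 | ... | u_2] ∈ R^(4×2). The projector onto W = col(U) is P = U (U^T U)^(-1) U^T.
Compute U^T U =
  [17, -7]
  [-7, 14],
and U^T v = (-20, 3).
Solve U^T U · c = U^T v for the coefficients: c = (-37/27, -89/189). The projection is proj_W(v) = U c.
Check: (v - proj_W(v)) · u_1 = 0  (should be 0).
Check: (v - proj_W(v)) · u_2 = 0  (should be 0).
Result: proj_W(v) = (-607/189, -74/27, -178/189, 170/63).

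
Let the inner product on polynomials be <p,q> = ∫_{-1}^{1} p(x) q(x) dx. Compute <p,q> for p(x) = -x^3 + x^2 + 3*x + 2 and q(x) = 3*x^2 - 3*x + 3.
<p,q> = 72/5

Expand the product: p(x)·q(x) = -3*x^5 + 6*x^4 + 3*x^3 + 3*x + 6.
∫_{-1}^{1} of each monomial x^k gives [2/(k+1) if k even, 0 if k odd]. Integrating term-by-term (or equivalently evaluating the antiderivative F(x) = -x^6/2 + 6*x^5/5 + 3*x^4/4 + 3*x^2/2 + 6*x at the endpoints):
  F(1) − F(−1) = 179/20 − (-109/20) = 72/5.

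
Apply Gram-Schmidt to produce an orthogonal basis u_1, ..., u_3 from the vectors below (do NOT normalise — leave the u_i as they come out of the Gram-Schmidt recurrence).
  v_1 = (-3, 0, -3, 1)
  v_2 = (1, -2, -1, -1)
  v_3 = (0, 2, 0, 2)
Orthogonal basis:
  u_1 = (-3, 0, -3, 1)
  u_2 = (16/19, -2, -22/19, -18/19)
  u_3 = (34/33, 10/33, -2/3, 12/11)

Apply the Gram-Schmidt recurrence
  u_1 = v_1
  u_i = v_i − Σ_{j<i} ((v_i · u_j) / (u_j · u_j)) · u_j.

Step by step this gives:
  u_1 = (-3, 0, -3, 1)
  u_2 = (16/19, -2, -22/19, -18/19)
  u_3 = (34/33, 10/33, -2/3, 12/11)

Orthogonality check:
  u_2 · u_1 = 0 (should be 0)
  u_3 · u_1 = 0 (should be 0)
  u_3 · u_2 = 0 (should be 0)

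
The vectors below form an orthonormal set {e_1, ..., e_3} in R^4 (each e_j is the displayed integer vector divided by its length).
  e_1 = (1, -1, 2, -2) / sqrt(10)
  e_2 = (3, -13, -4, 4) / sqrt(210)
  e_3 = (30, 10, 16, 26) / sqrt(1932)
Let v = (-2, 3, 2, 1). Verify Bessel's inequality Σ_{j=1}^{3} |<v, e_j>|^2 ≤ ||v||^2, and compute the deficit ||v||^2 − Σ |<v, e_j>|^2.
Σ |<v, e_j>|^2 = 293/23; ||v||^2 = 18; deficit = 121/23

Write each e_j = u_j / sqrt(<u_j, u_j>) where u_j is the displayed integer vector. Then <v, e_j> = <v, u_j> / sqrt(<u_j, u_j>), so |<v, e_j>|^2 = <v, u_j>^2 / <u_j, u_j>.
Coefficients: <v, e_1> = -3/sqrt(10), <v, e_2> = -49/sqrt(210), <v, e_3> = 28/sqrt(1932).
Square and sum: Σ |<v, e_j>|^2 = 293/23.
Compute ||v||^2 = v·v = 18.
Deficit = 18 − 293/23 = 121/23 ≥ 0, confirming Bessel's inequality. (The deficit equals ||v − Σ <v,e_j> e_j||^2, the squared distance from v to span{e_j}.)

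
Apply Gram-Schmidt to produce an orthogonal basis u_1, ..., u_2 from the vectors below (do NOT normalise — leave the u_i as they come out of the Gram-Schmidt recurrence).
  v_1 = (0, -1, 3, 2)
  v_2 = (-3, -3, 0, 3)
Orthogonal basis:
  u_1 = (0, -1, 3, 2)
  u_2 = (-3, -33/14, -27/14, 12/7)

Apply the Gram-Schmidt recurrence
  u_1 = v_1
  u_i = v_i − Σ_{j<i} ((v_i · u_j) / (u_j · u_j)) · u_j.

Step by step this gives:
  u_1 = (0, -1, 3, 2)
  u_2 = (-3, -33/14, -27/14, 12/7)

Orthogonality check:
  u_2 · u_1 = 0 (should be 0)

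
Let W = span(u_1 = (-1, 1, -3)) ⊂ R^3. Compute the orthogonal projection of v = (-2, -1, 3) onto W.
proj_W(v) = (8/11, -8/11, 24/11)

Set up U = [u_1 | ... | u_1] ∈ R^(3×1). The projector onto W = col(U) is P = U (U^T U)^(-1) U^T.
Compute U^T U =
  [11],
and U^T v = (-8).
Solve U^T U · c = U^T v for the coefficients: c = (-8/11). The projection is proj_W(v) = U c.
Check: (v - proj_W(v)) · u_1 = 0  (should be 0).
Result: proj_W(v) = (8/11, -8/11, 24/11).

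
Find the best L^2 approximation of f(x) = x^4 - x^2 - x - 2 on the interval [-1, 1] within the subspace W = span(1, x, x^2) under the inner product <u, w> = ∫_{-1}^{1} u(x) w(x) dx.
g(x) = -x^2/7 - x - 73/35

The best approximation g ∈ W is the orthogonal projection of f onto W. Writing g = a_0 + a_1 x + a_2 x^2, the coefficients solve the normal equations G · a = b where
  G_{ij} = <φ_i, φ_j> and b_i = <f, φ_i>, with φ_0 = 1, φ_1 = x, φ_2 = x^2.
G =
  [2, 0, 2/3]
  [0, 2/3, 0]
  [2/3, 0, 2/5],
b = (-64/15, -2/3, -152/105).
Solving gives a_0 = -73/35, a_1 = -1, a_2 = -1/7, so
  g(x) = -x^2/7 - x - 73/35.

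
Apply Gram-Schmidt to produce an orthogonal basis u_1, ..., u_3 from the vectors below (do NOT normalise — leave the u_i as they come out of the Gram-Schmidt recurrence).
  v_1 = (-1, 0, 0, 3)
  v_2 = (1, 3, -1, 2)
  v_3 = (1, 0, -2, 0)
Orthogonal basis:
  u_1 = (-1, 0, 0, 3)
  u_2 = (3/2, 3, -1, 1/2)
  u_3 = (12/25, -21/25, -43/25, 4/25)

Apply the Gram-Schmidt recurrence
  u_1 = v_1
  u_i = v_i − Σ_{j<i} ((v_i · u_j) / (u_j · u_j)) · u_j.

Step by step this gives:
  u_1 = (-1, 0, 0, 3)
  u_2 = (3/2, 3, -1, 1/2)
  u_3 = (12/25, -21/25, -43/25, 4/25)

Orthogonality check:
  u_2 · u_1 = 0 (should be 0)
  u_3 · u_1 = 0 (should be 0)
  u_3 · u_2 = 0 (should be 0)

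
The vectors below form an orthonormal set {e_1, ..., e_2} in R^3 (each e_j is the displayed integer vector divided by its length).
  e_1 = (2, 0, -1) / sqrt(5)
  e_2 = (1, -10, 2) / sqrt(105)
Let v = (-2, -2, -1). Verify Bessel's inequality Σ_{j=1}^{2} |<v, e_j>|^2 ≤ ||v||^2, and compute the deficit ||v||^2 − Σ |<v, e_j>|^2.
Σ |<v, e_j>|^2 = 89/21; ||v||^2 = 9; deficit = 100/21

Write each e_j = u_j / sqrt(<u_j, u_j>) where u_j is the displayed integer vector. Then <v, e_j> = <v, u_j> / sqrt(<u_j, u_j>), so |<v, e_j>|^2 = <v, u_j>^2 / <u_j, u_j>.
Coefficients: <v, e_1> = -3/sqrt(5), <v, e_2> = 16/sqrt(105).
Square and sum: Σ |<v, e_j>|^2 = 89/21.
Compute ||v||^2 = v·v = 9.
Deficit = 9 − 89/21 = 100/21 ≥ 0, confirming Bessel's inequality. (The deficit equals ||v − Σ <v,e_j> e_j||^2, the squared distance from v to span{e_j}.)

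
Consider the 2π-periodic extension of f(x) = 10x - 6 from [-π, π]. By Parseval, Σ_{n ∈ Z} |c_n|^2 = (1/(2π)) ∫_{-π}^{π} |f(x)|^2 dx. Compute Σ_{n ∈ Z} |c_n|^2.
Σ |c_n|^2 = 100π^2/3 + 36

Expand and integrate term by term over [-π, π]:
  ∫ (10x)^2 dx = 100·(2π^3/3); ∫ 2·10·(-6)·x dx = 0 (odd integrand); ∫ (-6)^2 dx = 36·2π.
So (1/(2π)) ∫_{-π}^{π} (10x - 6)^2 dx = 100π^2/3 + 36 = 100π^2/3 + 36.
Parseval ⇒ Σ |c_n|^2 = 100π^2/3 + 36.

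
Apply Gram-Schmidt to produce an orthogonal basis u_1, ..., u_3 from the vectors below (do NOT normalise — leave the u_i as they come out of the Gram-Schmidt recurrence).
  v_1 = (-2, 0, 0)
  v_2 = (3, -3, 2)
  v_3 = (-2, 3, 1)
Orthogonal basis:
  u_1 = (-2, 0, 0)
  u_2 = (0, -3, 2)
  u_3 = (0, 18/13, 27/13)

Apply the Gram-Schmidt recurrence
  u_1 = v_1
  u_i = v_i − Σ_{j<i} ((v_i · u_j) / (u_j · u_j)) · u_j.

Step by step this gives:
  u_1 = (-2, 0, 0)
  u_2 = (0, -3, 2)
  u_3 = (0, 18/13, 27/13)

Orthogonality check:
  u_2 · u_1 = 0 (should be 0)
  u_3 · u_1 = 0 (should be 0)
  u_3 · u_2 = 0 (should be 0)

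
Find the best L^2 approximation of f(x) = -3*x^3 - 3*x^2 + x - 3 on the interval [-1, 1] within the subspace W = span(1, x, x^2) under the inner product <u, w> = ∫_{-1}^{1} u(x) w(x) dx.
g(x) = -3*x^2 - 4*x/5 - 3

The best approximation g ∈ W is the orthogonal projection of f onto W. Writing g = a_0 + a_1 x + a_2 x^2, the coefficients solve the normal equations G · a = b where
  G_{ij} = <φ_i, φ_j> and b_i = <f, φ_i>, with φ_0 = 1, φ_1 = x, φ_2 = x^2.
G =
  [2, 0, 2/3]
  [0, 2/3, 0]
  [2/3, 0, 2/5],
b = (-8, -8/15, -16/5).
Solving gives a_0 = -3, a_1 = -4/5, a_2 = -3, so
  g(x) = -3*x^2 - 4*x/5 - 3.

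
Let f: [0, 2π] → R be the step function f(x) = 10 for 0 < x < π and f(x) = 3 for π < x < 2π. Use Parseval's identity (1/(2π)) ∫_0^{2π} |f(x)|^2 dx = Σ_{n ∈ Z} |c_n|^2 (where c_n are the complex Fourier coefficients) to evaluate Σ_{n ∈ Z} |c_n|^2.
Σ |c_n|^2 = 109/2

Parseval equates the L^2 energy of f (normalised by 1/(2π)) with the ℓ^2 sum of its Fourier coefficients: (1/(2π)) ∫_0^{2π} |f|^2 = Σ |c_n|^2.
Compute the left side: (1/(2π)) [∫_0^π 10^2 dx + ∫_π^{2π} 3^2 dx] = (1/(2π)) · (100π + 9π) = (100 + 9)/2 = 109/2.
So Σ_{n ∈ Z} |c_n|^2 = 109/2.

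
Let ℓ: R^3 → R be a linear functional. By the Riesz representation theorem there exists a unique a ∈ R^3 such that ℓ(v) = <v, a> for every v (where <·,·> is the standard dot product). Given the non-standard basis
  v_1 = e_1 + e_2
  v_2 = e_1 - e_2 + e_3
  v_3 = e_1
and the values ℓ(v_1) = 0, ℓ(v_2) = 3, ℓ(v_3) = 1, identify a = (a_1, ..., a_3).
a = (1, -1, 1)

Write a = (a_1, ..., a_3) in the standard basis. For each basis vector v_i, ℓ(v_i) = <v_i, a> is a linear equation in the a_j's. Collect the n equations into a matrix system V a = ℓ, where row i of V is v_i (expressed in the standard basis). Since V is invertible (lower-triangular with 1s on the diagonal, up to permutation), solve by back-substitution:
  V =
[[1, 1, 0],
 [1, -1, 1],
 [1, 0, 0]]
  V a = (0, 3, 1)
Solving gives a = (1, -1, 1).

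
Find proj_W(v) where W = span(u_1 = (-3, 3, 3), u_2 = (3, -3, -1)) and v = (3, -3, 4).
proj_W(v) = (3, -3, 4)

Set up U = [u_1 | ... | u_2] ∈ R^(3×2). The projector onto W = col(U) is P = U (U^T U)^(-1) U^T.
Compute U^T U =
  [27, -21]
  [-21, 19],
and U^T v = (-6, 14).
Solve U^T U · c = U^T v for the coefficients: c = (5/2, 7/2). The projection is proj_W(v) = U c.
Check: (v - proj_W(v)) · u_1 = 0  (should be 0).
Check: (v - proj_W(v)) · u_2 = 0  (should be 0).
Result: proj_W(v) = (3, -3, 4).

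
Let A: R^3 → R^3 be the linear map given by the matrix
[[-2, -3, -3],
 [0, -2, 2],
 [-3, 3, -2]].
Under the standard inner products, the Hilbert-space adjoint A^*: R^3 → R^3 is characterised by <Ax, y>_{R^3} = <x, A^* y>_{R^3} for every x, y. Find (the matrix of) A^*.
A^* = A^T =
[[-2, 0, -3],
 [-3, -2, 3],
 [-3, 2, -2]]

For real matrices with standard dot products, the defining identity <Ax, y> = <x, A^* y> gives (Ax)^T y = x^T (A^*) y, i.e. x^T A^T y = x^T (A^*) y. Since this holds for all x, y, we must have A^* = A^T. Therefore
A^* =
[[-2, 0, -3],
 [-3, -2, 3],
 [-3, 2, -2]].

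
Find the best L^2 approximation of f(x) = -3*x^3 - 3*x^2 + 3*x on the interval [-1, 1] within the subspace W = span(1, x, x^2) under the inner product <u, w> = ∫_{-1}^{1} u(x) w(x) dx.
g(x) = -3*x^2 + 6*x/5

The best approximation g ∈ W is the orthogonal projection of f onto W. Writing g = a_0 + a_1 x + a_2 x^2, the coefficients solve the normal equations G · a = b where
  G_{ij} = <φ_i, φ_j> and b_i = <f, φ_i>, with φ_0 = 1, φ_1 = x, φ_2 = x^2.
G =
  [2, 0, 2/3]
  [0, 2/3, 0]
  [2/3, 0, 2/5],
b = (-2, 4/5, -6/5).
Solving gives a_0 = 0, a_1 = 6/5, a_2 = -3, so
  g(x) = -3*x^2 + 6*x/5.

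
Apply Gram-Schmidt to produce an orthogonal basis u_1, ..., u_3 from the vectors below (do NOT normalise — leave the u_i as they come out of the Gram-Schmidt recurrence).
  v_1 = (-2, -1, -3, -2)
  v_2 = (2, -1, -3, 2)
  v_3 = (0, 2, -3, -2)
Orthogonal basis:
  u_1 = (-2, -1, -3, -2)
  u_2 = (20/9, -8/9, -8/3, 20/9)
  u_3 = (1, 27/10, -9/10, -1)

Apply the Gram-Schmidt recurrence
  u_1 = v_1
  u_i = v_i − Σ_{j<i} ((v_i · u_j) / (u_j · u_j)) · u_j.

Step by step this gives:
  u_1 = (-2, -1, -3, -2)
  u_2 = (20/9, -8/9, -8/3, 20/9)
  u_3 = (1, 27/10, -9/10, -1)

Orthogonality check:
  u_2 · u_1 = 0 (should be 0)
  u_3 · u_1 = 0 (should be 0)
  u_3 · u_2 = 0 (should be 0)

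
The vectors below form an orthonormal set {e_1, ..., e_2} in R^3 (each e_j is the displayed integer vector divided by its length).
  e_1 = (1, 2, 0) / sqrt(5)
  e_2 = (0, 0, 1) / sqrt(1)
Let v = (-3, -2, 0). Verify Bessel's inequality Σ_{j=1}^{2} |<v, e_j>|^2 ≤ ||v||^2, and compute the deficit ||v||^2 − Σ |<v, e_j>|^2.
Σ |<v, e_j>|^2 = 49/5; ||v||^2 = 13; deficit = 16/5

Write each e_j = u_j / sqrt(<u_j, u_j>) where u_j is the displayed integer vector. Then <v, e_j> = <v, u_j> / sqrt(<u_j, u_j>), so |<v, e_j>|^2 = <v, u_j>^2 / <u_j, u_j>.
Coefficients: <v, e_1> = -7/sqrt(5), <v, e_2> = 0/sqrt(1).
Square and sum: Σ |<v, e_j>|^2 = 49/5.
Compute ||v||^2 = v·v = 13.
Deficit = 13 − 49/5 = 16/5 ≥ 0, confirming Bessel's inequality. (The deficit equals ||v − Σ <v,e_j> e_j||^2, the squared distance from v to span{e_j}.)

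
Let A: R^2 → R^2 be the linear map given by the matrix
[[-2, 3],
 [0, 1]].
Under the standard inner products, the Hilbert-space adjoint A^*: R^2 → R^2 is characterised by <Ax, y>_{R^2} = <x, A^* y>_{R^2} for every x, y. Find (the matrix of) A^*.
A^* = A^T =
[[-2, 0],
 [3, 1]]

For real matrices with standard dot products, the defining identity <Ax, y> = <x, A^* y> gives (Ax)^T y = x^T (A^*) y, i.e. x^T A^T y = x^T (A^*) y. Since this holds for all x, y, we must have A^* = A^T. Therefore
A^* =
[[-2, 0],
 [3, 1]].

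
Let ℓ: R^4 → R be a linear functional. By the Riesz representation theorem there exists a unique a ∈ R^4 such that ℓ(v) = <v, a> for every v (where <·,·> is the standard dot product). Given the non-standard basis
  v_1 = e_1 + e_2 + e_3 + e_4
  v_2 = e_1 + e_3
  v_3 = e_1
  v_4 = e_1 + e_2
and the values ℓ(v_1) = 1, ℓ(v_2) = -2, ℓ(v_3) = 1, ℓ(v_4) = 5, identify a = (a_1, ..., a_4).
a = (1, 4, -3, -1)

Write a = (a_1, ..., a_4) in the standard basis. For each basis vector v_i, ℓ(v_i) = <v_i, a> is a linear equation in the a_j's. Collect the n equations into a matrix system V a = ℓ, where row i of V is v_i (expressed in the standard basis). Since V is invertible (lower-triangular with 1s on the diagonal, up to permutation), solve by back-substitution:
  V =
[[1, 1, 1, 1],
 [1, 0, 1, 0],
 [1, 0, 0, 0],
 [1, 1, 0, 0]]
  V a = (1, -2, 1, 5)
Solving gives a = (1, 4, -3, -1).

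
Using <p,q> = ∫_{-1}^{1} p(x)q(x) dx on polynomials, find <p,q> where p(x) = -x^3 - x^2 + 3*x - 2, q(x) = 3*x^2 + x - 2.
<p,q> = 86/15

Expand the product: p(x)·q(x) = -3*x^5 - 4*x^4 + 10*x^3 - x^2 - 8*x + 4.
∫_{-1}^{1} of each monomial x^k gives [2/(k+1) if k even, 0 if k odd]. Integrating term-by-term (or equivalently evaluating the antiderivative F(x) = -x^6/2 - 4*x^5/5 + 5*x^4/2 - x^3/3 - 4*x^2 + 4*x at the endpoints):
  F(1) − F(−1) = 13/15 − (-73/15) = 86/15.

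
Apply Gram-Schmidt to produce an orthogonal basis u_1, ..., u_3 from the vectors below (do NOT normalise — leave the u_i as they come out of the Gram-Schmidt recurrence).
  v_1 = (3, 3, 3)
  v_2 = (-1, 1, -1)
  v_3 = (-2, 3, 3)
Orthogonal basis:
  u_1 = (3, 3, 3)
  u_2 = (-2/3, 4/3, -2/3)
  u_3 = (-5/2, 0, 5/2)

Apply the Gram-Schmidt recurrence
  u_1 = v_1
  u_i = v_i − Σ_{j<i} ((v_i · u_j) / (u_j · u_j)) · u_j.

Step by step this gives:
  u_1 = (3, 3, 3)
  u_2 = (-2/3, 4/3, -2/3)
  u_3 = (-5/2, 0, 5/2)

Orthogonality check:
  u_2 · u_1 = 0 (should be 0)
  u_3 · u_1 = 0 (should be 0)
  u_3 · u_2 = 0 (should be 0)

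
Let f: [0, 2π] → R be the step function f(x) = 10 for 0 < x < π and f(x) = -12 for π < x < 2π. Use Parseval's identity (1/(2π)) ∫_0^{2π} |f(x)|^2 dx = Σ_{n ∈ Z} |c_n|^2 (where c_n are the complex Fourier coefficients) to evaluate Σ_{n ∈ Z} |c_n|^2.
Σ |c_n|^2 = 122

Parseval equates the L^2 energy of f (normalised by 1/(2π)) with the ℓ^2 sum of its Fourier coefficients: (1/(2π)) ∫_0^{2π} |f|^2 = Σ |c_n|^2.
Compute the left side: (1/(2π)) [∫_0^π 10^2 dx + ∫_π^{2π} (-12)^2 dx] = (1/(2π)) · (100π + 144π) = (100 + 144)/2 = 122.
So Σ_{n ∈ Z} |c_n|^2 = 122.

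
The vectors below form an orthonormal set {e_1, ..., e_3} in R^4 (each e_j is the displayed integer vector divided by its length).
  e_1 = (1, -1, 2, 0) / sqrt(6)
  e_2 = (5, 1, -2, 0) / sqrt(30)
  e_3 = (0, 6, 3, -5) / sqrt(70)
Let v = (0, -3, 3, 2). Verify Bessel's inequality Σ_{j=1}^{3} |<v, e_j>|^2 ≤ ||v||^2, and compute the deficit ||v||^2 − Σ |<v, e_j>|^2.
Σ |<v, e_j>|^2 = 299/14; ||v||^2 = 22; deficit = 9/14

Write each e_j = u_j / sqrt(<u_j, u_j>) where u_j is the displayed integer vector. Then <v, e_j> = <v, u_j> / sqrt(<u_j, u_j>), so |<v, e_j>|^2 = <v, u_j>^2 / <u_j, u_j>.
Coefficients: <v, e_1> = 9/sqrt(6), <v, e_2> = -9/sqrt(30), <v, e_3> = -19/sqrt(70).
Square and sum: Σ |<v, e_j>|^2 = 299/14.
Compute ||v||^2 = v·v = 22.
Deficit = 22 − 299/14 = 9/14 ≥ 0, confirming Bessel's inequality. (The deficit equals ||v − Σ <v,e_j> e_j||^2, the squared distance from v to span{e_j}.)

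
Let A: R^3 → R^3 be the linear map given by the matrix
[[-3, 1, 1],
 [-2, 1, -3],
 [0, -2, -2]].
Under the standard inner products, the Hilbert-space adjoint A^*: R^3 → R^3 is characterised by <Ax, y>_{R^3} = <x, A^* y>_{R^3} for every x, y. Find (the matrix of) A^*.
A^* = A^T =
[[-3, -2, 0],
 [1, 1, -2],
 [1, -3, -2]]

For real matrices with standard dot products, the defining identity <Ax, y> = <x, A^* y> gives (Ax)^T y = x^T (A^*) y, i.e. x^T A^T y = x^T (A^*) y. Since this holds for all x, y, we must have A^* = A^T. Therefore
A^* =
[[-3, -2, 0],
 [1, 1, -2],
 [1, -3, -2]].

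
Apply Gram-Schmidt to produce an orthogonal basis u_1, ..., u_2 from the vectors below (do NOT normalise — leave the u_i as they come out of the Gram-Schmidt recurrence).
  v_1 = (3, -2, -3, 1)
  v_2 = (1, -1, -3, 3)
Orthogonal basis:
  u_1 = (3, -2, -3, 1)
  u_2 = (-28/23, 11/23, -18/23, 52/23)

Apply the Gram-Schmidt recurrence
  u_1 = v_1
  u_i = v_i − Σ_{j<i} ((v_i · u_j) / (u_j · u_j)) · u_j.

Step by step this gives:
  u_1 = (3, -2, -3, 1)
  u_2 = (-28/23, 11/23, -18/23, 52/23)

Orthogonality check:
  u_2 · u_1 = 0 (should be 0)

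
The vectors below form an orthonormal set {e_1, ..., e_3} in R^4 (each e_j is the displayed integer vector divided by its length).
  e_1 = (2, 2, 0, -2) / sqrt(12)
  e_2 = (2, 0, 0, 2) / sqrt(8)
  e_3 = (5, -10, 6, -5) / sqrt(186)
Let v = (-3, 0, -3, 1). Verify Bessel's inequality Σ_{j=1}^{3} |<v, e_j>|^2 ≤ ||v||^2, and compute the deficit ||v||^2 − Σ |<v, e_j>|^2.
Σ |<v, e_j>|^2 = 468/31; ||v||^2 = 19; deficit = 121/31

Write each e_j = u_j / sqrt(<u_j, u_j>) where u_j is the displayed integer vector. Then <v, e_j> = <v, u_j> / sqrt(<u_j, u_j>), so |<v, e_j>|^2 = <v, u_j>^2 / <u_j, u_j>.
Coefficients: <v, e_1> = -8/sqrt(12), <v, e_2> = -4/sqrt(8), <v, e_3> = -38/sqrt(186).
Square and sum: Σ |<v, e_j>|^2 = 468/31.
Compute ||v||^2 = v·v = 19.
Deficit = 19 − 468/31 = 121/31 ≥ 0, confirming Bessel's inequality. (The deficit equals ||v − Σ <v,e_j> e_j||^2, the squared distance from v to span{e_j}.)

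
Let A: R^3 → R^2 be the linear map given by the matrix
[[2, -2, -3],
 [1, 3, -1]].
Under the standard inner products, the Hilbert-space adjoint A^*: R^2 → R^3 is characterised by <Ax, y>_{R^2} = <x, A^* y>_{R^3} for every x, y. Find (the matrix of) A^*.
A^* = A^T =
[[2, 1],
 [-2, 3],
 [-3, -1]]

For real matrices with standard dot products, the defining identity <Ax, y> = <x, A^* y> gives (Ax)^T y = x^T (A^*) y, i.e. x^T A^T y = x^T (A^*) y. Since this holds for all x, y, we must have A^* = A^T. Therefore
A^* =
[[2, 1],
 [-2, 3],
 [-3, -1]].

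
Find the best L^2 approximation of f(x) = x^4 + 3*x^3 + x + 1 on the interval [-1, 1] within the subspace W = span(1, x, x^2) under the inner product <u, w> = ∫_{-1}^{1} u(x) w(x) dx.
g(x) = 6*x^2/7 + 14*x/5 + 32/35

The best approximation g ∈ W is the orthogonal projection of f onto W. Writing g = a_0 + a_1 x + a_2 x^2, the coefficients solve the normal equations G · a = b where
  G_{ij} = <φ_i, φ_j> and b_i = <f, φ_i>, with φ_0 = 1, φ_1 = x, φ_2 = x^2.
G =
  [2, 0, 2/3]
  [0, 2/3, 0]
  [2/3, 0, 2/5],
b = (12/5, 28/15, 20/21).
Solving gives a_0 = 32/35, a_1 = 14/5, a_2 = 6/7, so
  g(x) = 6*x^2/7 + 14*x/5 + 32/35.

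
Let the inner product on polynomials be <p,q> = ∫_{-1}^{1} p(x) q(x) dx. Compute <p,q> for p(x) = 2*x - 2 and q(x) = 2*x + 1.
<p,q> = -4/3

Expand the product: p(x)·q(x) = 4*x^2 - 2*x - 2.
∫_{-1}^{1} of each monomial x^k gives [2/(k+1) if k even, 0 if k odd]. Integrating term-by-term (or equivalently evaluating the antiderivative F(x) = 4*x^3/3 - x^2 - 2*x at the endpoints):
  F(1) − F(−1) = -5/3 − (-1/3) = -4/3.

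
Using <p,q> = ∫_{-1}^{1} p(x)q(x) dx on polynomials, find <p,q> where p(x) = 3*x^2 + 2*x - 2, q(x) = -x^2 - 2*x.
<p,q> = -38/15

Expand the product: p(x)·q(x) = -3*x^4 - 8*x^3 - 2*x^2 + 4*x.
∫_{-1}^{1} of each monomial x^k gives [2/(k+1) if k even, 0 if k odd]. Integrating term-by-term (or equivalently evaluating the antiderivative F(x) = -3*x^5/5 - 2*x^4 - 2*x^3/3 + 2*x^2 at the endpoints):
  F(1) − F(−1) = -19/15 − (19/15) = -38/15.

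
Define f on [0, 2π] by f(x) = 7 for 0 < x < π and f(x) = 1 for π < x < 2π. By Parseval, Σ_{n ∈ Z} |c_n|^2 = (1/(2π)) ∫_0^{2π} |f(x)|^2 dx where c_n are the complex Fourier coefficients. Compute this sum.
Σ |c_n|^2 = 25

Parseval equates the L^2 energy of f (normalised by 1/(2π)) with the ℓ^2 sum of its Fourier coefficients: (1/(2π)) ∫_0^{2π} |f|^2 = Σ |c_n|^2.
Compute the left side: (1/(2π)) [∫_0^π 7^2 dx + ∫_π^{2π} 1^2 dx] = (1/(2π)) · (49π + 1π) = (49 + 1)/2 = 25.
So Σ_{n ∈ Z} |c_n|^2 = 25.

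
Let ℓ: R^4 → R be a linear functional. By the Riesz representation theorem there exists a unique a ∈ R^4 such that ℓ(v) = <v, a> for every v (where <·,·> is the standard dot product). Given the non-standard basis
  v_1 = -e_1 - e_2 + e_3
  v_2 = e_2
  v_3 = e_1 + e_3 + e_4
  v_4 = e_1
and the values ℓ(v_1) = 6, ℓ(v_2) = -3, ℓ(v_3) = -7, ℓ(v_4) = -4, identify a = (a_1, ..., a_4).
a = (-4, -3, -1, -2)

Write a = (a_1, ..., a_4) in the standard basis. For each basis vector v_i, ℓ(v_i) = <v_i, a> is a linear equation in the a_j's. Collect the n equations into a matrix system V a = ℓ, where row i of V is v_i (expressed in the standard basis). Since V is invertible (lower-triangular with 1s on the diagonal, up to permutation), solve by back-substitution:
  V =
[[-1, -1, 1, 0],
 [0, 1, 0, 0],
 [1, 0, 1, 1],
 [1, 0, 0, 0]]
  V a = (6, -3, -7, -4)
Solving gives a = (-4, -3, -1, -2).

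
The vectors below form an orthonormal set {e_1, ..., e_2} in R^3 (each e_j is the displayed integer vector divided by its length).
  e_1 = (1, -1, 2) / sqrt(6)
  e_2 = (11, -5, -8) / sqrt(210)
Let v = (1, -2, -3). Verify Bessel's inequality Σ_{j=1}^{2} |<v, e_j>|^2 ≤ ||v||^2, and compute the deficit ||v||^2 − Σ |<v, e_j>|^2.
Σ |<v, e_j>|^2 = 78/7; ||v||^2 = 14; deficit = 20/7

Write each e_j = u_j / sqrt(<u_j, u_j>) where u_j is the displayed integer vector. Then <v, e_j> = <v, u_j> / sqrt(<u_j, u_j>), so |<v, e_j>|^2 = <v, u_j>^2 / <u_j, u_j>.
Coefficients: <v, e_1> = -3/sqrt(6), <v, e_2> = 45/sqrt(210).
Square and sum: Σ |<v, e_j>|^2 = 78/7.
Compute ||v||^2 = v·v = 14.
Deficit = 14 − 78/7 = 20/7 ≥ 0, confirming Bessel's inequality. (The deficit equals ||v − Σ <v,e_j> e_j||^2, the squared distance from v to span{e_j}.)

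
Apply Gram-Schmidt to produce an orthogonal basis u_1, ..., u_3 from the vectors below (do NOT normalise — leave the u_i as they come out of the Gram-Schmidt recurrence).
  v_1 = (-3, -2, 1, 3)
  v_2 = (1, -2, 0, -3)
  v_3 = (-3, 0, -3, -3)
Orthogonal basis:
  u_1 = (-3, -2, 1, 3)
  u_2 = (-1/23, -62/23, 8/23, -45/23)
  u_3 = (-145/43, 40/43, -130/43, -75/43)

Apply the Gram-Schmidt recurrence
  u_1 = v_1
  u_i = v_i − Σ_{j<i} ((v_i · u_j) / (u_j · u_j)) · u_j.

Step by step this gives:
  u_1 = (-3, -2, 1, 3)
  u_2 = (-1/23, -62/23, 8/23, -45/23)
  u_3 = (-145/43, 40/43, -130/43, -75/43)

Orthogonality check:
  u_2 · u_1 = 0 (should be 0)
  u_3 · u_1 = 0 (should be 0)
  u_3 · u_2 = 0 (should be 0)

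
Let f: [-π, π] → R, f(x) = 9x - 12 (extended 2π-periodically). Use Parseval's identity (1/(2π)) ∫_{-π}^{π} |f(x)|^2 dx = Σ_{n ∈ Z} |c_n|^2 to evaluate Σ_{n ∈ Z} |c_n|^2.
Σ |c_n|^2 = 27π^2 + 144

Expand and integrate term by term over [-π, π]:
  ∫ (9x)^2 dx = 81·(2π^3/3); ∫ 2·9·(-12)·x dx = 0 (odd integrand); ∫ (-12)^2 dx = 144·2π.
So (1/(2π)) ∫_{-π}^{π} (9x - 12)^2 dx = 81π^2/3 + 144 = 27π^2 + 144.
Parseval ⇒ Σ |c_n|^2 = 27π^2 + 144.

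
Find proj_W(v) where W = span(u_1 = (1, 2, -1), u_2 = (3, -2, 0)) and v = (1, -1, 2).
proj_W(v) = (47/77, -122/77, 34/77)

Set up U = [u_1 | ... | u_2] ∈ R^(3×2). The projector onto W = col(U) is P = U (U^T U)^(-1) U^T.
Compute U^T U =
  [6, -1]
  [-1, 13],
and U^T v = (-3, 5).
Solve U^T U · c = U^T v for the coefficients: c = (-34/77, 27/77). The projection is proj_W(v) = U c.
Check: (v - proj_W(v)) · u_1 = 0  (should be 0).
Check: (v - proj_W(v)) · u_2 = 0  (should be 0).
Result: proj_W(v) = (47/77, -122/77, 34/77).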